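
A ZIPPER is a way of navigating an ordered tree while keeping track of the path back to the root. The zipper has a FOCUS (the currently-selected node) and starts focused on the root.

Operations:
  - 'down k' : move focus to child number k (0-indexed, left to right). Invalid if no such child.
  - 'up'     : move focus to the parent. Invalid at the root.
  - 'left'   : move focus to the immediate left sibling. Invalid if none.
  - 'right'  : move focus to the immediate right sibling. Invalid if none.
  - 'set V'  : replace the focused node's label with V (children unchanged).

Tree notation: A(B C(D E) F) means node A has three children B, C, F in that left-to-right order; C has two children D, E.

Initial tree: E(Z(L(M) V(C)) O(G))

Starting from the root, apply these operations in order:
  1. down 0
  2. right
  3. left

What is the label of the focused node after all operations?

Step 1 (down 0): focus=Z path=0 depth=1 children=['L', 'V'] left=[] right=['O'] parent=E
Step 2 (right): focus=O path=1 depth=1 children=['G'] left=['Z'] right=[] parent=E
Step 3 (left): focus=Z path=0 depth=1 children=['L', 'V'] left=[] right=['O'] parent=E

Answer: Z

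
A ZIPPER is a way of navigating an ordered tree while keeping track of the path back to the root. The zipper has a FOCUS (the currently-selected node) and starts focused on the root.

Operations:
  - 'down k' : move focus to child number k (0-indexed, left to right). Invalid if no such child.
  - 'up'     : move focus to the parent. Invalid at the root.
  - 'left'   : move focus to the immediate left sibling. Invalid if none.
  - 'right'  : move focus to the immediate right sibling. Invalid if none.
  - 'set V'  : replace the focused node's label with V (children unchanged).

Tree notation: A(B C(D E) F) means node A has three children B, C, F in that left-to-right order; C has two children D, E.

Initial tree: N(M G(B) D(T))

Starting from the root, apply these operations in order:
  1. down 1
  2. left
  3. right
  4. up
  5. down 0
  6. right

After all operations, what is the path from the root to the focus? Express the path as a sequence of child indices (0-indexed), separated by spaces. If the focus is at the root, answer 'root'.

Answer: 1

Derivation:
Step 1 (down 1): focus=G path=1 depth=1 children=['B'] left=['M'] right=['D'] parent=N
Step 2 (left): focus=M path=0 depth=1 children=[] left=[] right=['G', 'D'] parent=N
Step 3 (right): focus=G path=1 depth=1 children=['B'] left=['M'] right=['D'] parent=N
Step 4 (up): focus=N path=root depth=0 children=['M', 'G', 'D'] (at root)
Step 5 (down 0): focus=M path=0 depth=1 children=[] left=[] right=['G', 'D'] parent=N
Step 6 (right): focus=G path=1 depth=1 children=['B'] left=['M'] right=['D'] parent=N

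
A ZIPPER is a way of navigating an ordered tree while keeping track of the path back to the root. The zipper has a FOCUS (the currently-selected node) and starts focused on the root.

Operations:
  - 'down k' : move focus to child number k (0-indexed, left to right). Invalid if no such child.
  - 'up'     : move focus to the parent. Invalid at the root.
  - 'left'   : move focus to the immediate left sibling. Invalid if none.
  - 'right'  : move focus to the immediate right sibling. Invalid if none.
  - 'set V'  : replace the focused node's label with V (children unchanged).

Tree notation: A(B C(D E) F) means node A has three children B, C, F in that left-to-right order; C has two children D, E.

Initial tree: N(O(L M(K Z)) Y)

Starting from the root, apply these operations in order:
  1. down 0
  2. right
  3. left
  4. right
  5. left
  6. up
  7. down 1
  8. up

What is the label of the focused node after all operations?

Answer: N

Derivation:
Step 1 (down 0): focus=O path=0 depth=1 children=['L', 'M'] left=[] right=['Y'] parent=N
Step 2 (right): focus=Y path=1 depth=1 children=[] left=['O'] right=[] parent=N
Step 3 (left): focus=O path=0 depth=1 children=['L', 'M'] left=[] right=['Y'] parent=N
Step 4 (right): focus=Y path=1 depth=1 children=[] left=['O'] right=[] parent=N
Step 5 (left): focus=O path=0 depth=1 children=['L', 'M'] left=[] right=['Y'] parent=N
Step 6 (up): focus=N path=root depth=0 children=['O', 'Y'] (at root)
Step 7 (down 1): focus=Y path=1 depth=1 children=[] left=['O'] right=[] parent=N
Step 8 (up): focus=N path=root depth=0 children=['O', 'Y'] (at root)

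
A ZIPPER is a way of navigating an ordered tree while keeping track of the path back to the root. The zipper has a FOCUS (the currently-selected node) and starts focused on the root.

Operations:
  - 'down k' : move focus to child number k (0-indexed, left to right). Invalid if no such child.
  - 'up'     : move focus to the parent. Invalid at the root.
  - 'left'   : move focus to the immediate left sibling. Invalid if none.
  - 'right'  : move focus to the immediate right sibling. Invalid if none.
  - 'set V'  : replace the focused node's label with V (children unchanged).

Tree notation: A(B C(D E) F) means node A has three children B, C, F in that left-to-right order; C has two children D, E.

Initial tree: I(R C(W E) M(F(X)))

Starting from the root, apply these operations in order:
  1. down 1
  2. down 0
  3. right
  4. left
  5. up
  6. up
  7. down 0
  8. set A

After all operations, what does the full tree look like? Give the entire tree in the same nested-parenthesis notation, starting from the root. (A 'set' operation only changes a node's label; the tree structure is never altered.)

Answer: I(A C(W E) M(F(X)))

Derivation:
Step 1 (down 1): focus=C path=1 depth=1 children=['W', 'E'] left=['R'] right=['M'] parent=I
Step 2 (down 0): focus=W path=1/0 depth=2 children=[] left=[] right=['E'] parent=C
Step 3 (right): focus=E path=1/1 depth=2 children=[] left=['W'] right=[] parent=C
Step 4 (left): focus=W path=1/0 depth=2 children=[] left=[] right=['E'] parent=C
Step 5 (up): focus=C path=1 depth=1 children=['W', 'E'] left=['R'] right=['M'] parent=I
Step 6 (up): focus=I path=root depth=0 children=['R', 'C', 'M'] (at root)
Step 7 (down 0): focus=R path=0 depth=1 children=[] left=[] right=['C', 'M'] parent=I
Step 8 (set A): focus=A path=0 depth=1 children=[] left=[] right=['C', 'M'] parent=I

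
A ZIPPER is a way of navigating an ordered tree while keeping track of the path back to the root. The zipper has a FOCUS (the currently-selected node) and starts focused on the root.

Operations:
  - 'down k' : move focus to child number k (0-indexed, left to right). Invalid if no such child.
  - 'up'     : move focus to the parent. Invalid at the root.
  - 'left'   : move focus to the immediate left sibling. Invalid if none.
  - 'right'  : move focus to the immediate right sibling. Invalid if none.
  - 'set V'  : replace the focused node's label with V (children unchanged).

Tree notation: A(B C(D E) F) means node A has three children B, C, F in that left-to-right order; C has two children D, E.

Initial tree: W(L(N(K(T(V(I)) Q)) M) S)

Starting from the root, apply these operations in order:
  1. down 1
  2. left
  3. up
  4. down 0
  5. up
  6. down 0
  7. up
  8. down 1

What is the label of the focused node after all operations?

Answer: S

Derivation:
Step 1 (down 1): focus=S path=1 depth=1 children=[] left=['L'] right=[] parent=W
Step 2 (left): focus=L path=0 depth=1 children=['N', 'M'] left=[] right=['S'] parent=W
Step 3 (up): focus=W path=root depth=0 children=['L', 'S'] (at root)
Step 4 (down 0): focus=L path=0 depth=1 children=['N', 'M'] left=[] right=['S'] parent=W
Step 5 (up): focus=W path=root depth=0 children=['L', 'S'] (at root)
Step 6 (down 0): focus=L path=0 depth=1 children=['N', 'M'] left=[] right=['S'] parent=W
Step 7 (up): focus=W path=root depth=0 children=['L', 'S'] (at root)
Step 8 (down 1): focus=S path=1 depth=1 children=[] left=['L'] right=[] parent=W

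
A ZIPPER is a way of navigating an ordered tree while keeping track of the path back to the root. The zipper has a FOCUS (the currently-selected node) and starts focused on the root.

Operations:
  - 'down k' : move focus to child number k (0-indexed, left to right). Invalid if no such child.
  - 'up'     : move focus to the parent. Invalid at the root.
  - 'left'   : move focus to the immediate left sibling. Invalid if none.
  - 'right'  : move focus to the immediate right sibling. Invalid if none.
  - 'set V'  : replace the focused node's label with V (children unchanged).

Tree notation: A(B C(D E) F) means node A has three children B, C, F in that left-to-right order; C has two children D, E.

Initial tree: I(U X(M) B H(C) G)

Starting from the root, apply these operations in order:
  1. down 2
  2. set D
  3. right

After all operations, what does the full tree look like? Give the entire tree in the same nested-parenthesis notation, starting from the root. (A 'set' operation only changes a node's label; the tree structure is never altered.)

Step 1 (down 2): focus=B path=2 depth=1 children=[] left=['U', 'X'] right=['H', 'G'] parent=I
Step 2 (set D): focus=D path=2 depth=1 children=[] left=['U', 'X'] right=['H', 'G'] parent=I
Step 3 (right): focus=H path=3 depth=1 children=['C'] left=['U', 'X', 'D'] right=['G'] parent=I

Answer: I(U X(M) D H(C) G)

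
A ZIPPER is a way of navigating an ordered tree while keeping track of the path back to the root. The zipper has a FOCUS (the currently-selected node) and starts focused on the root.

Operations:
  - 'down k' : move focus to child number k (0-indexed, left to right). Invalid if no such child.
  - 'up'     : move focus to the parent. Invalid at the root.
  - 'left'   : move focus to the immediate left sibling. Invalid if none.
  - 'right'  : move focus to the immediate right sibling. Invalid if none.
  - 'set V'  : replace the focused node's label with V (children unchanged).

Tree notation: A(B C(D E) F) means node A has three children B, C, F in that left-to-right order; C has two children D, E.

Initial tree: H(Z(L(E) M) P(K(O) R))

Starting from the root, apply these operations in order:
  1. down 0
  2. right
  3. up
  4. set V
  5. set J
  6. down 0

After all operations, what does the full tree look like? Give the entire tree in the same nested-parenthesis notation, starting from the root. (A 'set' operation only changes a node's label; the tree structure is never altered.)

Step 1 (down 0): focus=Z path=0 depth=1 children=['L', 'M'] left=[] right=['P'] parent=H
Step 2 (right): focus=P path=1 depth=1 children=['K', 'R'] left=['Z'] right=[] parent=H
Step 3 (up): focus=H path=root depth=0 children=['Z', 'P'] (at root)
Step 4 (set V): focus=V path=root depth=0 children=['Z', 'P'] (at root)
Step 5 (set J): focus=J path=root depth=0 children=['Z', 'P'] (at root)
Step 6 (down 0): focus=Z path=0 depth=1 children=['L', 'M'] left=[] right=['P'] parent=J

Answer: J(Z(L(E) M) P(K(O) R))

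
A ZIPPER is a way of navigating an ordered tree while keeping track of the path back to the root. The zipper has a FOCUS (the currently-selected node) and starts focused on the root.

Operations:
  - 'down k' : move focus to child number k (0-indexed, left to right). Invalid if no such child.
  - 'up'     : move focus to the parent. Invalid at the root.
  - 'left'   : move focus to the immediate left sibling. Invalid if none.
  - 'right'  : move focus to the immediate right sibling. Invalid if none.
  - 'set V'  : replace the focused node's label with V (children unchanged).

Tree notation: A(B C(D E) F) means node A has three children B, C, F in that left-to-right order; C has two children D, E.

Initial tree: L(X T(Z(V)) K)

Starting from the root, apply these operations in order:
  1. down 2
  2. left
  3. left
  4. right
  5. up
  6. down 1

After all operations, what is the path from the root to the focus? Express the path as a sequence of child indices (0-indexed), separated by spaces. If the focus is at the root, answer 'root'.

Step 1 (down 2): focus=K path=2 depth=1 children=[] left=['X', 'T'] right=[] parent=L
Step 2 (left): focus=T path=1 depth=1 children=['Z'] left=['X'] right=['K'] parent=L
Step 3 (left): focus=X path=0 depth=1 children=[] left=[] right=['T', 'K'] parent=L
Step 4 (right): focus=T path=1 depth=1 children=['Z'] left=['X'] right=['K'] parent=L
Step 5 (up): focus=L path=root depth=0 children=['X', 'T', 'K'] (at root)
Step 6 (down 1): focus=T path=1 depth=1 children=['Z'] left=['X'] right=['K'] parent=L

Answer: 1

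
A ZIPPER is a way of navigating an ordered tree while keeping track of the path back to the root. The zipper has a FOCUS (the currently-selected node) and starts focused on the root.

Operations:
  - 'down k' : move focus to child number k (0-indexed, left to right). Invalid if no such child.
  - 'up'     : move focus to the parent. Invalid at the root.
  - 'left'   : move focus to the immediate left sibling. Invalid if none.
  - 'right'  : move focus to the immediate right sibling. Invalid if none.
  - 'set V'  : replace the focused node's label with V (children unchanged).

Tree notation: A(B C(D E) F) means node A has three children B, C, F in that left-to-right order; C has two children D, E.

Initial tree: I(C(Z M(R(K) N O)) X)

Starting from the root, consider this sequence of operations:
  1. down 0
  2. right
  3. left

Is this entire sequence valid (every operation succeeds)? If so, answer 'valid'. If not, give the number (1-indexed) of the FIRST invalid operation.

Answer: valid

Derivation:
Step 1 (down 0): focus=C path=0 depth=1 children=['Z', 'M'] left=[] right=['X'] parent=I
Step 2 (right): focus=X path=1 depth=1 children=[] left=['C'] right=[] parent=I
Step 3 (left): focus=C path=0 depth=1 children=['Z', 'M'] left=[] right=['X'] parent=I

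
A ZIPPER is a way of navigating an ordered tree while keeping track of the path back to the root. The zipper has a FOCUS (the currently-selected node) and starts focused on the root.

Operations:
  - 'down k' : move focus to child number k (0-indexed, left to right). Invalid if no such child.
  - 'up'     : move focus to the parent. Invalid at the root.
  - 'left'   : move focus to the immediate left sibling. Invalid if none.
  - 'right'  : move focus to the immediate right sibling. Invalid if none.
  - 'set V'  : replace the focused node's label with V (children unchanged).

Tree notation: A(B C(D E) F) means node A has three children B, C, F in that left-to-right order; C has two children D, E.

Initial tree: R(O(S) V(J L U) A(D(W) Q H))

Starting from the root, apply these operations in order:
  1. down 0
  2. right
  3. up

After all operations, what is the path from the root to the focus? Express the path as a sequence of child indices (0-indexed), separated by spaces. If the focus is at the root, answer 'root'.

Answer: root

Derivation:
Step 1 (down 0): focus=O path=0 depth=1 children=['S'] left=[] right=['V', 'A'] parent=R
Step 2 (right): focus=V path=1 depth=1 children=['J', 'L', 'U'] left=['O'] right=['A'] parent=R
Step 3 (up): focus=R path=root depth=0 children=['O', 'V', 'A'] (at root)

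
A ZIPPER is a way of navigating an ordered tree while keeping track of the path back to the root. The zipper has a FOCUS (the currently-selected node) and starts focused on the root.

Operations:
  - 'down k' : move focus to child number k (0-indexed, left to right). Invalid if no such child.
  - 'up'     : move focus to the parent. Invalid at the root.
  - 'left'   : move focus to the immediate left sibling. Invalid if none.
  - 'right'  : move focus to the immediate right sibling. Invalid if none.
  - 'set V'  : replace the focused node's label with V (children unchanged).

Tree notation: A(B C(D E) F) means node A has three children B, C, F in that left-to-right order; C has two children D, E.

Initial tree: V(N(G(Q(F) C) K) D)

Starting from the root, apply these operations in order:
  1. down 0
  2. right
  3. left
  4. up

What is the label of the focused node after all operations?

Step 1 (down 0): focus=N path=0 depth=1 children=['G', 'K'] left=[] right=['D'] parent=V
Step 2 (right): focus=D path=1 depth=1 children=[] left=['N'] right=[] parent=V
Step 3 (left): focus=N path=0 depth=1 children=['G', 'K'] left=[] right=['D'] parent=V
Step 4 (up): focus=V path=root depth=0 children=['N', 'D'] (at root)

Answer: V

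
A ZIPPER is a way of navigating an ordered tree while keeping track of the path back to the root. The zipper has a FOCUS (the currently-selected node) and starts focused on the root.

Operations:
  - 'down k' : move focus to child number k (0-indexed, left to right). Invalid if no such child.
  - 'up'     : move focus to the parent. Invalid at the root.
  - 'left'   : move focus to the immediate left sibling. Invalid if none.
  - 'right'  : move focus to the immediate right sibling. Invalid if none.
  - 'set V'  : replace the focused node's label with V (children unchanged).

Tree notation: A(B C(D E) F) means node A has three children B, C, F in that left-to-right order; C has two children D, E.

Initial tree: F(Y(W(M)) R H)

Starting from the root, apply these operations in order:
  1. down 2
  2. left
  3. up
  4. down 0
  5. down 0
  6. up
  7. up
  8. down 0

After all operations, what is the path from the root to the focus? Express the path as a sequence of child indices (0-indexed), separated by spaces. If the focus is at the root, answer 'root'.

Step 1 (down 2): focus=H path=2 depth=1 children=[] left=['Y', 'R'] right=[] parent=F
Step 2 (left): focus=R path=1 depth=1 children=[] left=['Y'] right=['H'] parent=F
Step 3 (up): focus=F path=root depth=0 children=['Y', 'R', 'H'] (at root)
Step 4 (down 0): focus=Y path=0 depth=1 children=['W'] left=[] right=['R', 'H'] parent=F
Step 5 (down 0): focus=W path=0/0 depth=2 children=['M'] left=[] right=[] parent=Y
Step 6 (up): focus=Y path=0 depth=1 children=['W'] left=[] right=['R', 'H'] parent=F
Step 7 (up): focus=F path=root depth=0 children=['Y', 'R', 'H'] (at root)
Step 8 (down 0): focus=Y path=0 depth=1 children=['W'] left=[] right=['R', 'H'] parent=F

Answer: 0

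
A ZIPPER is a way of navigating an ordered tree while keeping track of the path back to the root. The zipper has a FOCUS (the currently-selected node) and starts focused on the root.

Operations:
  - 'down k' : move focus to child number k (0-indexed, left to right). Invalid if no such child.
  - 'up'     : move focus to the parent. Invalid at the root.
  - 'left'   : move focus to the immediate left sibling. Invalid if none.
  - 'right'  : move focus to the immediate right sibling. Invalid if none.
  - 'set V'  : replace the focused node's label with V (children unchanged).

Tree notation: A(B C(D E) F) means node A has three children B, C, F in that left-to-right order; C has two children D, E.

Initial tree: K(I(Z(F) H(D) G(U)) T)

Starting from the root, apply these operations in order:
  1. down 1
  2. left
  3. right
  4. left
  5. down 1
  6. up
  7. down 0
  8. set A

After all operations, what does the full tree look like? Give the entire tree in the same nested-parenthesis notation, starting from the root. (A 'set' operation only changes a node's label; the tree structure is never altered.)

Answer: K(I(A(F) H(D) G(U)) T)

Derivation:
Step 1 (down 1): focus=T path=1 depth=1 children=[] left=['I'] right=[] parent=K
Step 2 (left): focus=I path=0 depth=1 children=['Z', 'H', 'G'] left=[] right=['T'] parent=K
Step 3 (right): focus=T path=1 depth=1 children=[] left=['I'] right=[] parent=K
Step 4 (left): focus=I path=0 depth=1 children=['Z', 'H', 'G'] left=[] right=['T'] parent=K
Step 5 (down 1): focus=H path=0/1 depth=2 children=['D'] left=['Z'] right=['G'] parent=I
Step 6 (up): focus=I path=0 depth=1 children=['Z', 'H', 'G'] left=[] right=['T'] parent=K
Step 7 (down 0): focus=Z path=0/0 depth=2 children=['F'] left=[] right=['H', 'G'] parent=I
Step 8 (set A): focus=A path=0/0 depth=2 children=['F'] left=[] right=['H', 'G'] parent=I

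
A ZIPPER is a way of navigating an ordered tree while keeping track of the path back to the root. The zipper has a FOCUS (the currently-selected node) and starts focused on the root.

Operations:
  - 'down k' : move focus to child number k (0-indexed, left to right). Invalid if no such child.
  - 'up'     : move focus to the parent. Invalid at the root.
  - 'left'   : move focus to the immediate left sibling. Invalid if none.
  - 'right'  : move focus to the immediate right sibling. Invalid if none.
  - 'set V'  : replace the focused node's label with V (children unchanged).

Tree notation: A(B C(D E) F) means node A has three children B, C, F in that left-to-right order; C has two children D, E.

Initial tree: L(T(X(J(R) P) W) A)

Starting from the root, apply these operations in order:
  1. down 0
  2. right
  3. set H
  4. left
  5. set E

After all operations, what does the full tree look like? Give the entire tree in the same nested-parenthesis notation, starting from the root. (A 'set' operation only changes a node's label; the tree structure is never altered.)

Answer: L(E(X(J(R) P) W) H)

Derivation:
Step 1 (down 0): focus=T path=0 depth=1 children=['X', 'W'] left=[] right=['A'] parent=L
Step 2 (right): focus=A path=1 depth=1 children=[] left=['T'] right=[] parent=L
Step 3 (set H): focus=H path=1 depth=1 children=[] left=['T'] right=[] parent=L
Step 4 (left): focus=T path=0 depth=1 children=['X', 'W'] left=[] right=['H'] parent=L
Step 5 (set E): focus=E path=0 depth=1 children=['X', 'W'] left=[] right=['H'] parent=L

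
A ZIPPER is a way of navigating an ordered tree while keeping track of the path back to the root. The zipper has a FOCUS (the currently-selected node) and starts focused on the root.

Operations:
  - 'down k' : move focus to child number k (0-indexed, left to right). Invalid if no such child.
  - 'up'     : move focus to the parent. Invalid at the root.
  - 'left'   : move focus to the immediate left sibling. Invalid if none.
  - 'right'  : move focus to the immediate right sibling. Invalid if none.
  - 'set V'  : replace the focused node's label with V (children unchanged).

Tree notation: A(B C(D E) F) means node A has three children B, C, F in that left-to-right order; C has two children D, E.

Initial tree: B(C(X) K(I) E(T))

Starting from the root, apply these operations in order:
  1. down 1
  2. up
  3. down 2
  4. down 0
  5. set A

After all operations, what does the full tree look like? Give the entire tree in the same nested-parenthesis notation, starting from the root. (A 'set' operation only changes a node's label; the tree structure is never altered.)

Answer: B(C(X) K(I) E(A))

Derivation:
Step 1 (down 1): focus=K path=1 depth=1 children=['I'] left=['C'] right=['E'] parent=B
Step 2 (up): focus=B path=root depth=0 children=['C', 'K', 'E'] (at root)
Step 3 (down 2): focus=E path=2 depth=1 children=['T'] left=['C', 'K'] right=[] parent=B
Step 4 (down 0): focus=T path=2/0 depth=2 children=[] left=[] right=[] parent=E
Step 5 (set A): focus=A path=2/0 depth=2 children=[] left=[] right=[] parent=E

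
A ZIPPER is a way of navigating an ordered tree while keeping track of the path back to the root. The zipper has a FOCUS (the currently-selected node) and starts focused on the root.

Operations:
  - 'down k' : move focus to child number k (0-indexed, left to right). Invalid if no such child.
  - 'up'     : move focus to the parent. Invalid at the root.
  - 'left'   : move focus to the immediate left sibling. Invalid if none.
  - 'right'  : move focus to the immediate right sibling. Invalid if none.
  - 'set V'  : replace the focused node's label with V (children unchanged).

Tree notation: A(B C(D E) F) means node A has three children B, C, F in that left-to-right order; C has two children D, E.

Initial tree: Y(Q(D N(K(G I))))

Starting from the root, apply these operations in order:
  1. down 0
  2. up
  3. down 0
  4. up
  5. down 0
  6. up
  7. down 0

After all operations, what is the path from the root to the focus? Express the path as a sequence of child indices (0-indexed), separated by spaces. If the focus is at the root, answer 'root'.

Step 1 (down 0): focus=Q path=0 depth=1 children=['D', 'N'] left=[] right=[] parent=Y
Step 2 (up): focus=Y path=root depth=0 children=['Q'] (at root)
Step 3 (down 0): focus=Q path=0 depth=1 children=['D', 'N'] left=[] right=[] parent=Y
Step 4 (up): focus=Y path=root depth=0 children=['Q'] (at root)
Step 5 (down 0): focus=Q path=0 depth=1 children=['D', 'N'] left=[] right=[] parent=Y
Step 6 (up): focus=Y path=root depth=0 children=['Q'] (at root)
Step 7 (down 0): focus=Q path=0 depth=1 children=['D', 'N'] left=[] right=[] parent=Y

Answer: 0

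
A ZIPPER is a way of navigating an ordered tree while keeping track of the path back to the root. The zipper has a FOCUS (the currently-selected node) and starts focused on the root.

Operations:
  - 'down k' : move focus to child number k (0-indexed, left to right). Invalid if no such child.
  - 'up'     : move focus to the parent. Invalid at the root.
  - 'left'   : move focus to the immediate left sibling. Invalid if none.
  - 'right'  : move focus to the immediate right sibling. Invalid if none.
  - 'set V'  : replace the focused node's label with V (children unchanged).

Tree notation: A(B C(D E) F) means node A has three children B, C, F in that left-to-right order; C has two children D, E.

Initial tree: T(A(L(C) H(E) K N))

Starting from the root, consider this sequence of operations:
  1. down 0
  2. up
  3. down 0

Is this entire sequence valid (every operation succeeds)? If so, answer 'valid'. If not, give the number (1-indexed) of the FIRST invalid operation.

Answer: valid

Derivation:
Step 1 (down 0): focus=A path=0 depth=1 children=['L', 'H', 'K', 'N'] left=[] right=[] parent=T
Step 2 (up): focus=T path=root depth=0 children=['A'] (at root)
Step 3 (down 0): focus=A path=0 depth=1 children=['L', 'H', 'K', 'N'] left=[] right=[] parent=T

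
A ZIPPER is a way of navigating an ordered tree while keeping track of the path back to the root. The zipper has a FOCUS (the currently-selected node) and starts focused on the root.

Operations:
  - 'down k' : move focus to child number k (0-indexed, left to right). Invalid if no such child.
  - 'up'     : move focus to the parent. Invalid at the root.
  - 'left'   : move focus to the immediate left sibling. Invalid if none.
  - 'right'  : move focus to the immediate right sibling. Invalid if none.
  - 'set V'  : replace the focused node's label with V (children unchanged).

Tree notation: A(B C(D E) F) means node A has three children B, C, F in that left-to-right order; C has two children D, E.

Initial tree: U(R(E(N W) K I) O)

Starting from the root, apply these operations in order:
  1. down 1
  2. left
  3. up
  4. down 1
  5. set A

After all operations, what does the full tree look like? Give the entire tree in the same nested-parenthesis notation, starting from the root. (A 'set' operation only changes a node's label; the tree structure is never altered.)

Answer: U(R(E(N W) K I) A)

Derivation:
Step 1 (down 1): focus=O path=1 depth=1 children=[] left=['R'] right=[] parent=U
Step 2 (left): focus=R path=0 depth=1 children=['E', 'K', 'I'] left=[] right=['O'] parent=U
Step 3 (up): focus=U path=root depth=0 children=['R', 'O'] (at root)
Step 4 (down 1): focus=O path=1 depth=1 children=[] left=['R'] right=[] parent=U
Step 5 (set A): focus=A path=1 depth=1 children=[] left=['R'] right=[] parent=U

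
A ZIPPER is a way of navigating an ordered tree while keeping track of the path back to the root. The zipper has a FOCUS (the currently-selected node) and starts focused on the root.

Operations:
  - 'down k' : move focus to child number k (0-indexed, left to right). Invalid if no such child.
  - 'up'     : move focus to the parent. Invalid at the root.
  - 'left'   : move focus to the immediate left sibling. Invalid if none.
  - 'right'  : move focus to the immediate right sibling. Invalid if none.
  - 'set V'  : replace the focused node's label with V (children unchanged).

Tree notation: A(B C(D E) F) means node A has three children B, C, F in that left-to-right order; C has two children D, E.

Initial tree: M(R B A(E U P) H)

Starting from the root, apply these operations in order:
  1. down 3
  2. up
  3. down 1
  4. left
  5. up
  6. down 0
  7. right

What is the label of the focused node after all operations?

Answer: B

Derivation:
Step 1 (down 3): focus=H path=3 depth=1 children=[] left=['R', 'B', 'A'] right=[] parent=M
Step 2 (up): focus=M path=root depth=0 children=['R', 'B', 'A', 'H'] (at root)
Step 3 (down 1): focus=B path=1 depth=1 children=[] left=['R'] right=['A', 'H'] parent=M
Step 4 (left): focus=R path=0 depth=1 children=[] left=[] right=['B', 'A', 'H'] parent=M
Step 5 (up): focus=M path=root depth=0 children=['R', 'B', 'A', 'H'] (at root)
Step 6 (down 0): focus=R path=0 depth=1 children=[] left=[] right=['B', 'A', 'H'] parent=M
Step 7 (right): focus=B path=1 depth=1 children=[] left=['R'] right=['A', 'H'] parent=M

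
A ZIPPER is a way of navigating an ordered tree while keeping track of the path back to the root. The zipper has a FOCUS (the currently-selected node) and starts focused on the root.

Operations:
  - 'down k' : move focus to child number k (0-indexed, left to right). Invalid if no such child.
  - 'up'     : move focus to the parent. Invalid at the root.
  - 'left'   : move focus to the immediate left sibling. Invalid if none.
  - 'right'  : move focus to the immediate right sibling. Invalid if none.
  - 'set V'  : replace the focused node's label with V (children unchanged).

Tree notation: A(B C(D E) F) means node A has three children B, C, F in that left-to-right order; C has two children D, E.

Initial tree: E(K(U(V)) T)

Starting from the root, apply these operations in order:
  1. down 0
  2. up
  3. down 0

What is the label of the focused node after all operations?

Answer: K

Derivation:
Step 1 (down 0): focus=K path=0 depth=1 children=['U'] left=[] right=['T'] parent=E
Step 2 (up): focus=E path=root depth=0 children=['K', 'T'] (at root)
Step 3 (down 0): focus=K path=0 depth=1 children=['U'] left=[] right=['T'] parent=E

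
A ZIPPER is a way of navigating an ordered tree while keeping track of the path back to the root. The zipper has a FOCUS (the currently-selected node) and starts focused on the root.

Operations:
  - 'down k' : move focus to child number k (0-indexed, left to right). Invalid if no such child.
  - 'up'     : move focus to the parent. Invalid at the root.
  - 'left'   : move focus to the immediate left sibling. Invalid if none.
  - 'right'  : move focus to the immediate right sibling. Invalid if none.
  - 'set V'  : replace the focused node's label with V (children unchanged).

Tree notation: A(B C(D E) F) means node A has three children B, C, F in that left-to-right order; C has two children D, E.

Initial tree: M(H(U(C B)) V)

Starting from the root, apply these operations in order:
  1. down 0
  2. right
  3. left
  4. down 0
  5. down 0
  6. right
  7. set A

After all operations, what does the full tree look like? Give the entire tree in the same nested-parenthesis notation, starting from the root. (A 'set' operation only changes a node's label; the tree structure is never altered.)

Step 1 (down 0): focus=H path=0 depth=1 children=['U'] left=[] right=['V'] parent=M
Step 2 (right): focus=V path=1 depth=1 children=[] left=['H'] right=[] parent=M
Step 3 (left): focus=H path=0 depth=1 children=['U'] left=[] right=['V'] parent=M
Step 4 (down 0): focus=U path=0/0 depth=2 children=['C', 'B'] left=[] right=[] parent=H
Step 5 (down 0): focus=C path=0/0/0 depth=3 children=[] left=[] right=['B'] parent=U
Step 6 (right): focus=B path=0/0/1 depth=3 children=[] left=['C'] right=[] parent=U
Step 7 (set A): focus=A path=0/0/1 depth=3 children=[] left=['C'] right=[] parent=U

Answer: M(H(U(C A)) V)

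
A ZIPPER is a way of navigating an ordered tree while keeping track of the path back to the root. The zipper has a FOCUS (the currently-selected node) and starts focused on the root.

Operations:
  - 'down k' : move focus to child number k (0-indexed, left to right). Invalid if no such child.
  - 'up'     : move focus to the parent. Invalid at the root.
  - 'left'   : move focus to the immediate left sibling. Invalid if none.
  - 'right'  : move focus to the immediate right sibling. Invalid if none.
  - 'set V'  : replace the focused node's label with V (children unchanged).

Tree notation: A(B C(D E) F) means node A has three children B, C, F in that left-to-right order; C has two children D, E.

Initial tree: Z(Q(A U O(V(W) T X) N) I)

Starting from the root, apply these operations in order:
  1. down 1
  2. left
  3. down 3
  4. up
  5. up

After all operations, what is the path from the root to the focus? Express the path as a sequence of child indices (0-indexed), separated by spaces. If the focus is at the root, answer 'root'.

Step 1 (down 1): focus=I path=1 depth=1 children=[] left=['Q'] right=[] parent=Z
Step 2 (left): focus=Q path=0 depth=1 children=['A', 'U', 'O', 'N'] left=[] right=['I'] parent=Z
Step 3 (down 3): focus=N path=0/3 depth=2 children=[] left=['A', 'U', 'O'] right=[] parent=Q
Step 4 (up): focus=Q path=0 depth=1 children=['A', 'U', 'O', 'N'] left=[] right=['I'] parent=Z
Step 5 (up): focus=Z path=root depth=0 children=['Q', 'I'] (at root)

Answer: root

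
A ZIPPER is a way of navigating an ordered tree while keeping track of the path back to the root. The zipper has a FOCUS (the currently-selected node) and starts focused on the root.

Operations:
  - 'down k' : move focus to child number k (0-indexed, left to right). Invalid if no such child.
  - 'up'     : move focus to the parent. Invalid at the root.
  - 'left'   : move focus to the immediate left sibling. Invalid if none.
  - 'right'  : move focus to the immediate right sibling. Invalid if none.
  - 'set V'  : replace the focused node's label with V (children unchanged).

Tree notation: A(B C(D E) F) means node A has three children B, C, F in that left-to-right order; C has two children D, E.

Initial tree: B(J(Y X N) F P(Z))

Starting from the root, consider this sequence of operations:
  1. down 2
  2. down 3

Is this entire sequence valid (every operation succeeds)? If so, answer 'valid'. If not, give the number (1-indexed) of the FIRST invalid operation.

Step 1 (down 2): focus=P path=2 depth=1 children=['Z'] left=['J', 'F'] right=[] parent=B
Step 2 (down 3): INVALID

Answer: 2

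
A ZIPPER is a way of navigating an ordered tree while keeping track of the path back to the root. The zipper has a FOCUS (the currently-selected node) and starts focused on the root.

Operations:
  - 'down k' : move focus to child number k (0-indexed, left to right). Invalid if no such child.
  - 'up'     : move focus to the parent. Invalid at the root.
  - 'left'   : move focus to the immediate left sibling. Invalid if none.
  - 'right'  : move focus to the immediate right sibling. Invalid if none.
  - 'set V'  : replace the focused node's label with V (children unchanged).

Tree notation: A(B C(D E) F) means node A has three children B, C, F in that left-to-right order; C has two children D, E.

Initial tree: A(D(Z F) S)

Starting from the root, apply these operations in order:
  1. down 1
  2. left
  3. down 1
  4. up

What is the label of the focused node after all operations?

Answer: D

Derivation:
Step 1 (down 1): focus=S path=1 depth=1 children=[] left=['D'] right=[] parent=A
Step 2 (left): focus=D path=0 depth=1 children=['Z', 'F'] left=[] right=['S'] parent=A
Step 3 (down 1): focus=F path=0/1 depth=2 children=[] left=['Z'] right=[] parent=D
Step 4 (up): focus=D path=0 depth=1 children=['Z', 'F'] left=[] right=['S'] parent=A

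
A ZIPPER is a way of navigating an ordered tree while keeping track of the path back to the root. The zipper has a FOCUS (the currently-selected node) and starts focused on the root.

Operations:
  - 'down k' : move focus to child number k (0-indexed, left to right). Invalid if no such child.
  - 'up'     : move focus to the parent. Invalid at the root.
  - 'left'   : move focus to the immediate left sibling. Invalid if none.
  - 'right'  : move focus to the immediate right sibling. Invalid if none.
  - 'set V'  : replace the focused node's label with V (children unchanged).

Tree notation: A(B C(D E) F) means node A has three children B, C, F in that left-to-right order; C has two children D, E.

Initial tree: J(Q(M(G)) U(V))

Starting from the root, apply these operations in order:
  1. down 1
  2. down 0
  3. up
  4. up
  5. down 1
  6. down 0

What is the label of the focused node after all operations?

Answer: V

Derivation:
Step 1 (down 1): focus=U path=1 depth=1 children=['V'] left=['Q'] right=[] parent=J
Step 2 (down 0): focus=V path=1/0 depth=2 children=[] left=[] right=[] parent=U
Step 3 (up): focus=U path=1 depth=1 children=['V'] left=['Q'] right=[] parent=J
Step 4 (up): focus=J path=root depth=0 children=['Q', 'U'] (at root)
Step 5 (down 1): focus=U path=1 depth=1 children=['V'] left=['Q'] right=[] parent=J
Step 6 (down 0): focus=V path=1/0 depth=2 children=[] left=[] right=[] parent=U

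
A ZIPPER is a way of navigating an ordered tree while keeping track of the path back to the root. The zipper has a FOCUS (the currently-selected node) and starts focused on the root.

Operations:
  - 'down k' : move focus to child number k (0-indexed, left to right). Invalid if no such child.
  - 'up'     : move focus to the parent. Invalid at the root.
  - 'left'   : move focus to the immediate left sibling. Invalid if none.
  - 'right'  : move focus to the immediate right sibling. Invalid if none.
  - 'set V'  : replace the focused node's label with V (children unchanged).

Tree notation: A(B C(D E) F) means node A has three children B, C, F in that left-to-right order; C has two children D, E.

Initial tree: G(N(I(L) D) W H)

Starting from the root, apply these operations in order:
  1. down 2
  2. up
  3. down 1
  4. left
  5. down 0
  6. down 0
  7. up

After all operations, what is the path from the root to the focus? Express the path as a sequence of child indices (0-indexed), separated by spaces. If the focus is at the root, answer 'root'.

Answer: 0 0

Derivation:
Step 1 (down 2): focus=H path=2 depth=1 children=[] left=['N', 'W'] right=[] parent=G
Step 2 (up): focus=G path=root depth=0 children=['N', 'W', 'H'] (at root)
Step 3 (down 1): focus=W path=1 depth=1 children=[] left=['N'] right=['H'] parent=G
Step 4 (left): focus=N path=0 depth=1 children=['I', 'D'] left=[] right=['W', 'H'] parent=G
Step 5 (down 0): focus=I path=0/0 depth=2 children=['L'] left=[] right=['D'] parent=N
Step 6 (down 0): focus=L path=0/0/0 depth=3 children=[] left=[] right=[] parent=I
Step 7 (up): focus=I path=0/0 depth=2 children=['L'] left=[] right=['D'] parent=N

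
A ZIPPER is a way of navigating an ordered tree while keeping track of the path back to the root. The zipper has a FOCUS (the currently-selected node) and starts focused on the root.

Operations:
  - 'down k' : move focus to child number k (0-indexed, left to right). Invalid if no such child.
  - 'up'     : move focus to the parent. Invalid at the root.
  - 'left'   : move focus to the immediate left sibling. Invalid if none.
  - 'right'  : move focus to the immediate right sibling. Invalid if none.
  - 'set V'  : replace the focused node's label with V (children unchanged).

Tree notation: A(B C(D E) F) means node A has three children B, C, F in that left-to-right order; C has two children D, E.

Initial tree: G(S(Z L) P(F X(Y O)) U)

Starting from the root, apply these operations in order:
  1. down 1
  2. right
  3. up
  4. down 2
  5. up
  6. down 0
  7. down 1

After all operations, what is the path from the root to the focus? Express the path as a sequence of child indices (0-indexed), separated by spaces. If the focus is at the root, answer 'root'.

Step 1 (down 1): focus=P path=1 depth=1 children=['F', 'X'] left=['S'] right=['U'] parent=G
Step 2 (right): focus=U path=2 depth=1 children=[] left=['S', 'P'] right=[] parent=G
Step 3 (up): focus=G path=root depth=0 children=['S', 'P', 'U'] (at root)
Step 4 (down 2): focus=U path=2 depth=1 children=[] left=['S', 'P'] right=[] parent=G
Step 5 (up): focus=G path=root depth=0 children=['S', 'P', 'U'] (at root)
Step 6 (down 0): focus=S path=0 depth=1 children=['Z', 'L'] left=[] right=['P', 'U'] parent=G
Step 7 (down 1): focus=L path=0/1 depth=2 children=[] left=['Z'] right=[] parent=S

Answer: 0 1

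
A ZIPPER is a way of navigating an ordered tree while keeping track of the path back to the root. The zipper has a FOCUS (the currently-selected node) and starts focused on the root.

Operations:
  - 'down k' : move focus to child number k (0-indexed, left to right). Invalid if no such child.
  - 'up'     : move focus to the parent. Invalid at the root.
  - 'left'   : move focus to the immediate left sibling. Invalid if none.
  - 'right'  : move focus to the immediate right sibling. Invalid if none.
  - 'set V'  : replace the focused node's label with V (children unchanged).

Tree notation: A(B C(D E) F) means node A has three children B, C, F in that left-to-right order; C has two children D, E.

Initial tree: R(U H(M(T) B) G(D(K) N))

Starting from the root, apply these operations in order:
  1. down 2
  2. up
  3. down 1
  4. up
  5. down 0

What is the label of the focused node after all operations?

Step 1 (down 2): focus=G path=2 depth=1 children=['D', 'N'] left=['U', 'H'] right=[] parent=R
Step 2 (up): focus=R path=root depth=0 children=['U', 'H', 'G'] (at root)
Step 3 (down 1): focus=H path=1 depth=1 children=['M', 'B'] left=['U'] right=['G'] parent=R
Step 4 (up): focus=R path=root depth=0 children=['U', 'H', 'G'] (at root)
Step 5 (down 0): focus=U path=0 depth=1 children=[] left=[] right=['H', 'G'] parent=R

Answer: U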